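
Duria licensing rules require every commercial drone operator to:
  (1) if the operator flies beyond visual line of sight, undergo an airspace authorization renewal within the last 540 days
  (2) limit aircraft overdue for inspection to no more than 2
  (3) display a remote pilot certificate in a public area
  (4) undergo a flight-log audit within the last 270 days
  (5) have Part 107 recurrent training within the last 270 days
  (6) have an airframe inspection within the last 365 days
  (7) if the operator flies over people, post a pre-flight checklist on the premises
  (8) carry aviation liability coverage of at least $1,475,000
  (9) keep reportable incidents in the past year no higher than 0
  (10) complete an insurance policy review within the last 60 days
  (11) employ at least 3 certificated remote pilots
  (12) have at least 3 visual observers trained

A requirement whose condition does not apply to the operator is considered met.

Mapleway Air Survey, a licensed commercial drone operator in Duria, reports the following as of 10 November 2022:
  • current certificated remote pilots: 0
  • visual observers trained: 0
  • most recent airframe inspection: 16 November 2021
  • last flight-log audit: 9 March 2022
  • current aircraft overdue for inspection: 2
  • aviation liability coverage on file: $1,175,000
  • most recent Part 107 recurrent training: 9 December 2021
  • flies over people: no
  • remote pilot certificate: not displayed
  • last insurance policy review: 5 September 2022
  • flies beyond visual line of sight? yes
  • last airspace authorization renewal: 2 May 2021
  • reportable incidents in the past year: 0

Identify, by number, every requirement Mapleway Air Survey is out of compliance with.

1. condition 'flies beyond visual line of sight' holds; airspace authorization renewal 557 days ago vs limit 540 → not met
2. aircraft overdue for inspection 2 ≤ 2 → met
3. remote pilot certificate absent → not met
4. flight-log audit 246 days ago vs limit 270 → met
5. Part 107 recurrent training 336 days ago vs limit 270 → not met
6. airframe inspection 359 days ago vs limit 365 → met
7. condition 'flies over people' does not hold → requirement n/a → met
8. aviation liability coverage $1,175,000 < $1,475,000 → not met
9. reportable incidents in the past year 0 ≤ 0 → met
10. insurance policy review 66 days ago vs limit 60 → not met
11. certificated remote pilots 0 < 3 → not met
12. visual observers trained 0 < 3 → not met
Not met: 1, 3, 5, 8, 10, 11, 12

1, 3, 5, 8, 10, 11, 12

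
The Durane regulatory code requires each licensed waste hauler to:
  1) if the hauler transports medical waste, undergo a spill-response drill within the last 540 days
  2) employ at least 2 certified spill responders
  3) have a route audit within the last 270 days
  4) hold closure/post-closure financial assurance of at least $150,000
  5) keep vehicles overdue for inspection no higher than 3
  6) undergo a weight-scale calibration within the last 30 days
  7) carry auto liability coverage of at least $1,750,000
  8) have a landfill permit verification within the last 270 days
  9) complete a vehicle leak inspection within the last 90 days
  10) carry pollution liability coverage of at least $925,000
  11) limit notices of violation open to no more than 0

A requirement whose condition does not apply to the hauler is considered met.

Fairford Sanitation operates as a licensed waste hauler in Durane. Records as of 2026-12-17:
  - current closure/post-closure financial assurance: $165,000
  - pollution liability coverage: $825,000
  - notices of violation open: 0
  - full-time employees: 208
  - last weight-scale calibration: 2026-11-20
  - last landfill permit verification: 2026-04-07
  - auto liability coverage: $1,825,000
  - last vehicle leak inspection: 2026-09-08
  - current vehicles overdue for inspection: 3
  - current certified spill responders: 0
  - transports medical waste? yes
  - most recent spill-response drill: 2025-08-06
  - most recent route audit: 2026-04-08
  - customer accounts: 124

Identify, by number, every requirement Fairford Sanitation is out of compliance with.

2, 9, 10

1. condition 'transports medical waste' holds; spill-response drill 498 days ago vs limit 540 → met
2. certified spill responders 0 < 2 → not met
3. route audit 253 days ago vs limit 270 → met
4. closure/post-closure financial assurance $165,000 ≥ $150,000 → met
5. vehicles overdue for inspection 3 ≤ 3 → met
6. weight-scale calibration 27 days ago vs limit 30 → met
7. auto liability coverage $1,825,000 ≥ $1,750,000 → met
8. landfill permit verification 254 days ago vs limit 270 → met
9. vehicle leak inspection 100 days ago vs limit 90 → not met
10. pollution liability coverage $825,000 < $925,000 → not met
11. notices of violation open 0 ≤ 0 → met
Not met: 2, 9, 10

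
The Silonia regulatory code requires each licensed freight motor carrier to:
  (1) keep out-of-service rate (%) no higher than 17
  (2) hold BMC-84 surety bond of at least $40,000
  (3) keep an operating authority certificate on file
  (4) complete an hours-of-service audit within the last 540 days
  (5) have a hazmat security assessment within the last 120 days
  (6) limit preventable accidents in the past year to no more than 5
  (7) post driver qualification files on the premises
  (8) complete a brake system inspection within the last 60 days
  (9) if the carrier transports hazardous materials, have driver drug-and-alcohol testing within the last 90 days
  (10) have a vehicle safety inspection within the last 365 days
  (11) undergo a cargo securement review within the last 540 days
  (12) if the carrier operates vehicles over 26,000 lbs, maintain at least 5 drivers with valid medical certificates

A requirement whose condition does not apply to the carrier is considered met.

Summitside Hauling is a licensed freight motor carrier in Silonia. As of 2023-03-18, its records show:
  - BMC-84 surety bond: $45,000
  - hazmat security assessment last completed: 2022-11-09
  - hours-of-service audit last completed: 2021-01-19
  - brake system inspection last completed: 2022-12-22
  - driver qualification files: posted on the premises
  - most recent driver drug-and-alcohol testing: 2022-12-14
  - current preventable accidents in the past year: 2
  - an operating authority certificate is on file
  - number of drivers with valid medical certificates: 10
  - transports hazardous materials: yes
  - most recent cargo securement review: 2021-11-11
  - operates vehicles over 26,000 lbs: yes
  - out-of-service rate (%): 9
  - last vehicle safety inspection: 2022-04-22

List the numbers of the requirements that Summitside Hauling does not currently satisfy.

4, 5, 8, 9

1. out-of-service rate (%) 9 ≤ 17 → met
2. BMC-84 surety bond $45,000 ≥ $40,000 → met
3. operating authority certificate present → met
4. hours-of-service audit 788 days ago vs limit 540 → not met
5. hazmat security assessment 129 days ago vs limit 120 → not met
6. preventable accidents in the past year 2 ≤ 5 → met
7. driver qualification files present → met
8. brake system inspection 86 days ago vs limit 60 → not met
9. condition 'transports hazardous materials' holds; driver drug-and-alcohol testing 94 days ago vs limit 90 → not met
10. vehicle safety inspection 330 days ago vs limit 365 → met
11. cargo securement review 492 days ago vs limit 540 → met
12. condition 'operates vehicles over 26,000 lbs' holds; drivers with valid medical certificates 10 ≥ 5 → met
Not met: 4, 5, 8, 9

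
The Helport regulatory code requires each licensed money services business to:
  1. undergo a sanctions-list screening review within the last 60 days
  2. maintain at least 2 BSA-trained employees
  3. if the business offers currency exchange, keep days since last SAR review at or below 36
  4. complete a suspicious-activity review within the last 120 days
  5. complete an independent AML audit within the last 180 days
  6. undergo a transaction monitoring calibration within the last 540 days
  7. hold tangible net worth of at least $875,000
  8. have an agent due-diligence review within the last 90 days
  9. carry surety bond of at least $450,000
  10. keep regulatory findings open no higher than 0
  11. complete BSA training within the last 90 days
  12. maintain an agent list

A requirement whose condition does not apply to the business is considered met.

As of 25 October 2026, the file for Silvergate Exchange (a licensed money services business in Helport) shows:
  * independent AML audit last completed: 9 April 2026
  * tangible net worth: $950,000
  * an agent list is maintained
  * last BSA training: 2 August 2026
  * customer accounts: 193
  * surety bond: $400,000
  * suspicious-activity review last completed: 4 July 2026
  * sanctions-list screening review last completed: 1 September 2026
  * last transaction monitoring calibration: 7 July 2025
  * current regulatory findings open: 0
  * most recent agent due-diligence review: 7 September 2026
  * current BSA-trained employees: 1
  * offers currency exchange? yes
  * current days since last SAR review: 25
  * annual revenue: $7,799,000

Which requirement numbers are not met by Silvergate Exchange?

2, 5, 9

1. sanctions-list screening review 54 days ago vs limit 60 → met
2. BSA-trained employees 1 < 2 → not met
3. condition 'offers currency exchange' holds; days since last SAR review 25 ≤ 36 → met
4. suspicious-activity review 113 days ago vs limit 120 → met
5. independent AML audit 199 days ago vs limit 180 → not met
6. transaction monitoring calibration 475 days ago vs limit 540 → met
7. tangible net worth $950,000 ≥ $875,000 → met
8. agent due-diligence review 48 days ago vs limit 90 → met
9. surety bond $400,000 < $450,000 → not met
10. regulatory findings open 0 ≤ 0 → met
11. BSA training 84 days ago vs limit 90 → met
12. agent list present → met
Not met: 2, 5, 9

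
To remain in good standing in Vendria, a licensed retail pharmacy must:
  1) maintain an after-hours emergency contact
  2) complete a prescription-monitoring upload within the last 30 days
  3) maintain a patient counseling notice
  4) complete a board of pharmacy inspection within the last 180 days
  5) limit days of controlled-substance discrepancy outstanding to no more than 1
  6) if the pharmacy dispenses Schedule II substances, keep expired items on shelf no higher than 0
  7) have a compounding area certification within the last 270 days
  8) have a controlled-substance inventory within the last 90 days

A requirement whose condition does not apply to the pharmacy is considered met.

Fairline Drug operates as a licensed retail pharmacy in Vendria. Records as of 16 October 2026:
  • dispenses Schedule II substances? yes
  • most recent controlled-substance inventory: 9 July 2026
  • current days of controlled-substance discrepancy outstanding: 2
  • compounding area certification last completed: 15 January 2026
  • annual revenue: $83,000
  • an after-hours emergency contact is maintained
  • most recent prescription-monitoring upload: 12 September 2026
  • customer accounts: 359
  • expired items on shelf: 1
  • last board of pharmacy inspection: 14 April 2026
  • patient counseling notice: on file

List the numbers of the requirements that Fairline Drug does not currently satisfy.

2, 4, 5, 6, 7, 8

1. after-hours emergency contact present → met
2. prescription-monitoring upload 34 days ago vs limit 30 → not met
3. patient counseling notice present → met
4. board of pharmacy inspection 185 days ago vs limit 180 → not met
5. days of controlled-substance discrepancy outstanding 2 > 1 → not met
6. condition 'dispenses Schedule II substances' holds; expired items on shelf 1 > 0 → not met
7. compounding area certification 274 days ago vs limit 270 → not met
8. controlled-substance inventory 99 days ago vs limit 90 → not met
Not met: 2, 4, 5, 6, 7, 8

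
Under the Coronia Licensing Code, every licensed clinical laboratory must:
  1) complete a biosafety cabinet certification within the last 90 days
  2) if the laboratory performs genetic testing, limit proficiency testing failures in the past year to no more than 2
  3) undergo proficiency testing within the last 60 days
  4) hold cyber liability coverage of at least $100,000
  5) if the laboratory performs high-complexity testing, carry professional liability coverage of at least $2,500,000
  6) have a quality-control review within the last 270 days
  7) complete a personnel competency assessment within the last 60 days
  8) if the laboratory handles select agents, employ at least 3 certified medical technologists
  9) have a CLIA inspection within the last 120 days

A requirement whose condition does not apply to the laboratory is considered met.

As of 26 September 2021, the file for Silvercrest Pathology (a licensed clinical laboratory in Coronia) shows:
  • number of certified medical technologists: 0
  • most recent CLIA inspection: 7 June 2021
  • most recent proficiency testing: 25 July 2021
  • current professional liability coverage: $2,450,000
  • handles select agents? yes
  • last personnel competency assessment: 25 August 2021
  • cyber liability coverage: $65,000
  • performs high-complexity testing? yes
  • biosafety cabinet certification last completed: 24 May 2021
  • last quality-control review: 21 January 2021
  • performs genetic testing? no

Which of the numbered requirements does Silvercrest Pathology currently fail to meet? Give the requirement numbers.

1, 3, 4, 5, 8

1. biosafety cabinet certification 125 days ago vs limit 90 → not met
2. condition 'performs genetic testing' does not hold → requirement n/a → met
3. proficiency testing 63 days ago vs limit 60 → not met
4. cyber liability coverage $65,000 < $100,000 → not met
5. condition 'performs high-complexity testing' holds; professional liability coverage $2,450,000 < $2,500,000 → not met
6. quality-control review 248 days ago vs limit 270 → met
7. personnel competency assessment 32 days ago vs limit 60 → met
8. condition 'handles select agents' holds; certified medical technologists 0 < 3 → not met
9. CLIA inspection 111 days ago vs limit 120 → met
Not met: 1, 3, 4, 5, 8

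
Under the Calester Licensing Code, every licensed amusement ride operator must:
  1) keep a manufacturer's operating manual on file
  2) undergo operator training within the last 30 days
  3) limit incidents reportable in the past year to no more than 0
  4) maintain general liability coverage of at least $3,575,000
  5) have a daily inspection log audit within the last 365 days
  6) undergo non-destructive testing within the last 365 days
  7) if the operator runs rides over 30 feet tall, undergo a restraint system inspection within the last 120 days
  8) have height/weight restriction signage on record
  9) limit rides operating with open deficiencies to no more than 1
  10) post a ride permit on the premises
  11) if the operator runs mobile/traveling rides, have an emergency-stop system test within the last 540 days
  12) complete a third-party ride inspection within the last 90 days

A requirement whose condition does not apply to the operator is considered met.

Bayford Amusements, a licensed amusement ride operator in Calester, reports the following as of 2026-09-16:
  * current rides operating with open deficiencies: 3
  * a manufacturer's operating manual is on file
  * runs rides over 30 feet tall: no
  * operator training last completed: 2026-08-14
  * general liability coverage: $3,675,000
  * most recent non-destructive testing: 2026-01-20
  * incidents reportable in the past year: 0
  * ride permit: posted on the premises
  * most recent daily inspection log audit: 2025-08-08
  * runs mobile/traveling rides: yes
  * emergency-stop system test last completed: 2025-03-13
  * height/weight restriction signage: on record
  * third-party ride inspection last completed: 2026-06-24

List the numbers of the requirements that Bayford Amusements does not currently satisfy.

1. manufacturer's operating manual present → met
2. operator training 33 days ago vs limit 30 → not met
3. incidents reportable in the past year 0 ≤ 0 → met
4. general liability coverage $3,675,000 ≥ $3,575,000 → met
5. daily inspection log audit 404 days ago vs limit 365 → not met
6. non-destructive testing 239 days ago vs limit 365 → met
7. condition 'runs rides over 30 feet tall' does not hold → requirement n/a → met
8. height/weight restriction signage present → met
9. rides operating with open deficiencies 3 > 1 → not met
10. ride permit present → met
11. condition 'runs mobile/traveling rides' holds; emergency-stop system test 552 days ago vs limit 540 → not met
12. third-party ride inspection 84 days ago vs limit 90 → met
Not met: 2, 5, 9, 11

2, 5, 9, 11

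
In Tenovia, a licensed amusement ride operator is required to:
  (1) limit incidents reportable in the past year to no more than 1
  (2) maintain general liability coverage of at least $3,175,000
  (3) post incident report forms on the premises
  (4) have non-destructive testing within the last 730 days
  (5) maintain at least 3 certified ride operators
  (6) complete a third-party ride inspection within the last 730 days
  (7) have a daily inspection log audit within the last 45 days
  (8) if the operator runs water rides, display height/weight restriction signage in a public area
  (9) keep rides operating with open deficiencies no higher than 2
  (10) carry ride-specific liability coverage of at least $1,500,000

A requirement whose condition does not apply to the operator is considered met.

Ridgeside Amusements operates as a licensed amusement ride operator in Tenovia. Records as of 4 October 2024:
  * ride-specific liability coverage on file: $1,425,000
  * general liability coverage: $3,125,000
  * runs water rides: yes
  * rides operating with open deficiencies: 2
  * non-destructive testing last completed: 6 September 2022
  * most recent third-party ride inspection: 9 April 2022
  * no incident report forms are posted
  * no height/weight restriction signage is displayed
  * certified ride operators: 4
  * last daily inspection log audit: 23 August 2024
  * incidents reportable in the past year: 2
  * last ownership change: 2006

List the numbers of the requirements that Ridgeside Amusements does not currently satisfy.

1, 2, 3, 4, 6, 8, 10

1. incidents reportable in the past year 2 > 1 → not met
2. general liability coverage $3,125,000 < $3,175,000 → not met
3. incident report forms absent → not met
4. non-destructive testing 759 days ago vs limit 730 → not met
5. certified ride operators 4 ≥ 3 → met
6. third-party ride inspection 909 days ago vs limit 730 → not met
7. daily inspection log audit 42 days ago vs limit 45 → met
8. condition 'runs water rides' holds; height/weight restriction signage absent → not met
9. rides operating with open deficiencies 2 ≤ 2 → met
10. ride-specific liability coverage $1,425,000 < $1,500,000 → not met
Not met: 1, 2, 3, 4, 6, 8, 10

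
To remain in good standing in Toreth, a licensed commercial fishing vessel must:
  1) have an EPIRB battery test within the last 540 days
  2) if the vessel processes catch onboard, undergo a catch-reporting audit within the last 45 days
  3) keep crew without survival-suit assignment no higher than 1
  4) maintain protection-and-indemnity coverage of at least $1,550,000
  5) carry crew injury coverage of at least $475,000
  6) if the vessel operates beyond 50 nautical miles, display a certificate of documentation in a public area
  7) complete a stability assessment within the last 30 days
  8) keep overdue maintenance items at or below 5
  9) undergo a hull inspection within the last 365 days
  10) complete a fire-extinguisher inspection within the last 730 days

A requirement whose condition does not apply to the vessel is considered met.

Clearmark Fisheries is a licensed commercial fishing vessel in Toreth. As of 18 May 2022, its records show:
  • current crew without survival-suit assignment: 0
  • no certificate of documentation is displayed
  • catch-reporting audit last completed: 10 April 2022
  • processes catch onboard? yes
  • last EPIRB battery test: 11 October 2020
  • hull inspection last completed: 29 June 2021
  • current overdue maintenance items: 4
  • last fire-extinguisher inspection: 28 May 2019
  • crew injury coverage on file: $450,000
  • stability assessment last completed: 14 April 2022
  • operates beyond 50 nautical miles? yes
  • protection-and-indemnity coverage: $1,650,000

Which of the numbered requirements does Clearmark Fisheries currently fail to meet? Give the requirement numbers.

1, 5, 6, 7, 10

1. EPIRB battery test 584 days ago vs limit 540 → not met
2. condition 'processes catch onboard' holds; catch-reporting audit 38 days ago vs limit 45 → met
3. crew without survival-suit assignment 0 ≤ 1 → met
4. protection-and-indemnity coverage $1,650,000 ≥ $1,550,000 → met
5. crew injury coverage $450,000 < $475,000 → not met
6. condition 'operates beyond 50 nautical miles' holds; certificate of documentation absent → not met
7. stability assessment 34 days ago vs limit 30 → not met
8. overdue maintenance items 4 ≤ 5 → met
9. hull inspection 323 days ago vs limit 365 → met
10. fire-extinguisher inspection 1086 days ago vs limit 730 → not met
Not met: 1, 5, 6, 7, 10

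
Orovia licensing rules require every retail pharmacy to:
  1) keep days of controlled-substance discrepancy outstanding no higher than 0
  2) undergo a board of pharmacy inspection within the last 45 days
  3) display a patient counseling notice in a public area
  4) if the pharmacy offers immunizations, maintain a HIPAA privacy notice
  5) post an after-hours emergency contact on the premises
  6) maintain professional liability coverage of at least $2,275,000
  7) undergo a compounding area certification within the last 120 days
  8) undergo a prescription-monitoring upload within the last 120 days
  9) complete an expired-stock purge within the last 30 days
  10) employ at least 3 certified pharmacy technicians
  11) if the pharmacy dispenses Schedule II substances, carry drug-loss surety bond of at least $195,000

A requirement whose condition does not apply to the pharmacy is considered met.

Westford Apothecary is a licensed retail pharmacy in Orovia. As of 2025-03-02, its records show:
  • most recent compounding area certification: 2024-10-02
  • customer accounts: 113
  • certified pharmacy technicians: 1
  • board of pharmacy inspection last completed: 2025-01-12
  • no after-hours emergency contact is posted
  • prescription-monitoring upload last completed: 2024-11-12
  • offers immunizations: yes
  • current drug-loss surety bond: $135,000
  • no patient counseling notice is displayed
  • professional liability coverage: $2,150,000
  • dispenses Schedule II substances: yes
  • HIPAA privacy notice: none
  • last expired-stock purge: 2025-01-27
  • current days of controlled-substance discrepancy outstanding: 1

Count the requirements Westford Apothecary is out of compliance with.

1. days of controlled-substance discrepancy outstanding 1 > 0 → not met
2. board of pharmacy inspection 49 days ago vs limit 45 → not met
3. patient counseling notice absent → not met
4. condition 'offers immunizations' holds; HIPAA privacy notice absent → not met
5. after-hours emergency contact absent → not met
6. professional liability coverage $2,150,000 < $2,275,000 → not met
7. compounding area certification 151 days ago vs limit 120 → not met
8. prescription-monitoring upload 110 days ago vs limit 120 → met
9. expired-stock purge 34 days ago vs limit 30 → not met
10. certified pharmacy technicians 1 < 3 → not met
11. condition 'dispenses Schedule II substances' holds; drug-loss surety bond $135,000 < $195,000 → not met
Not met: 10 of 11

10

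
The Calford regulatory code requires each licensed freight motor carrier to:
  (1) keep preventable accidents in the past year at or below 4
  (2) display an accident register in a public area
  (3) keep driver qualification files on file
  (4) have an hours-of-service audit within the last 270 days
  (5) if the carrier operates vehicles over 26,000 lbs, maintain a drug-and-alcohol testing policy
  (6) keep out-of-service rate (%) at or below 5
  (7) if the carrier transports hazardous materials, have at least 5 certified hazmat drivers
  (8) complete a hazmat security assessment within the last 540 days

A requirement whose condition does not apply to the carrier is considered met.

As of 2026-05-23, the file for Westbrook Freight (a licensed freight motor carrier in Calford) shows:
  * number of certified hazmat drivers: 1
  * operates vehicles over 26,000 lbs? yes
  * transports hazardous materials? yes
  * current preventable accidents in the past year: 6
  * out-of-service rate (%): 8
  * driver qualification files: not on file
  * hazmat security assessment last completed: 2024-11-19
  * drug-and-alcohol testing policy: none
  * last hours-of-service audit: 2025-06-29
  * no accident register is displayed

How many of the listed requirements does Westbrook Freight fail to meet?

1. preventable accidents in the past year 6 > 4 → not met
2. accident register absent → not met
3. driver qualification files absent → not met
4. hours-of-service audit 328 days ago vs limit 270 → not met
5. condition 'operates vehicles over 26,000 lbs' holds; drug-and-alcohol testing policy absent → not met
6. out-of-service rate (%) 8 > 5 → not met
7. condition 'transports hazardous materials' holds; certified hazmat drivers 1 < 5 → not met
8. hazmat security assessment 550 days ago vs limit 540 → not met
Not met: 8 of 8

8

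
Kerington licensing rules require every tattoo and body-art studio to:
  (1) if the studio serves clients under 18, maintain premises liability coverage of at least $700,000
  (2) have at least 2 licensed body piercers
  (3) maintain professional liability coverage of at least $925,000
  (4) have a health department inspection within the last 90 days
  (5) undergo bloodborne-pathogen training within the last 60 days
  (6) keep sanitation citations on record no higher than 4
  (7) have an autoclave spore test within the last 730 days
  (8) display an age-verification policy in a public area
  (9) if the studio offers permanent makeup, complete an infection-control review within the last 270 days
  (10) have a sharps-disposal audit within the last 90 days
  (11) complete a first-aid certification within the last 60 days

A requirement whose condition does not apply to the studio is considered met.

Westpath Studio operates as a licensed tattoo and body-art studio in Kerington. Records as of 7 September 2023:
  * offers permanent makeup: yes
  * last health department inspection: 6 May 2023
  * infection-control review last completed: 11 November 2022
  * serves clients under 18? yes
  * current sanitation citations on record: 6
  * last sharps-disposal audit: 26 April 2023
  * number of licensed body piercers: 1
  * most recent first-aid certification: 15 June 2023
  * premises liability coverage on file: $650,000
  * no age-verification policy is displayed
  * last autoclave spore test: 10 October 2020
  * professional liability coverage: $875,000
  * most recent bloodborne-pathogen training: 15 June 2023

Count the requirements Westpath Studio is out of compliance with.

1. condition 'serves clients under 18' holds; premises liability coverage $650,000 < $700,000 → not met
2. licensed body piercers 1 < 2 → not met
3. professional liability coverage $875,000 < $925,000 → not met
4. health department inspection 124 days ago vs limit 90 → not met
5. bloodborne-pathogen training 84 days ago vs limit 60 → not met
6. sanitation citations on record 6 > 4 → not met
7. autoclave spore test 1062 days ago vs limit 730 → not met
8. age-verification policy absent → not met
9. condition 'offers permanent makeup' holds; infection-control review 300 days ago vs limit 270 → not met
10. sharps-disposal audit 134 days ago vs limit 90 → not met
11. first-aid certification 84 days ago vs limit 60 → not met
Not met: 11 of 11

11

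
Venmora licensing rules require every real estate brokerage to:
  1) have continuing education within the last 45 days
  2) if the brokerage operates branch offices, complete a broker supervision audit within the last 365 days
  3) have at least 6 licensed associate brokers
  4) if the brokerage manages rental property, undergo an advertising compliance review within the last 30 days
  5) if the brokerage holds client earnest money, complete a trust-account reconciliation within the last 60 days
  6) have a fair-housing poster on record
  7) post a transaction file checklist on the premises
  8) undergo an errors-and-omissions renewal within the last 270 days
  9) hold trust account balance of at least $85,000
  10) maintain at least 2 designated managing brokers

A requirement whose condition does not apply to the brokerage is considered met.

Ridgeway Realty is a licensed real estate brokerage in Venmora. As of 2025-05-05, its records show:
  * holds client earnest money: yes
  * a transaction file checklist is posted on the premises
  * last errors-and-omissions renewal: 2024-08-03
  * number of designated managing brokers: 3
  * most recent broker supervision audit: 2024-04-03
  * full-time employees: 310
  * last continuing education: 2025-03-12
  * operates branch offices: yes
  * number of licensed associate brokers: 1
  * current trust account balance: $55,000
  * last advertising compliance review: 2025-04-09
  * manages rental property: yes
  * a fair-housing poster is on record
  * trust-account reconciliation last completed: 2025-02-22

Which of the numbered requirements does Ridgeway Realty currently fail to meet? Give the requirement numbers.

1, 2, 3, 5, 8, 9

1. continuing education 54 days ago vs limit 45 → not met
2. condition 'operates branch offices' holds; broker supervision audit 397 days ago vs limit 365 → not met
3. licensed associate brokers 1 < 6 → not met
4. condition 'manages rental property' holds; advertising compliance review 26 days ago vs limit 30 → met
5. condition 'holds client earnest money' holds; trust-account reconciliation 72 days ago vs limit 60 → not met
6. fair-housing poster present → met
7. transaction file checklist present → met
8. errors-and-omissions renewal 275 days ago vs limit 270 → not met
9. trust account balance $55,000 < $85,000 → not met
10. designated managing brokers 3 ≥ 2 → met
Not met: 1, 2, 3, 5, 8, 9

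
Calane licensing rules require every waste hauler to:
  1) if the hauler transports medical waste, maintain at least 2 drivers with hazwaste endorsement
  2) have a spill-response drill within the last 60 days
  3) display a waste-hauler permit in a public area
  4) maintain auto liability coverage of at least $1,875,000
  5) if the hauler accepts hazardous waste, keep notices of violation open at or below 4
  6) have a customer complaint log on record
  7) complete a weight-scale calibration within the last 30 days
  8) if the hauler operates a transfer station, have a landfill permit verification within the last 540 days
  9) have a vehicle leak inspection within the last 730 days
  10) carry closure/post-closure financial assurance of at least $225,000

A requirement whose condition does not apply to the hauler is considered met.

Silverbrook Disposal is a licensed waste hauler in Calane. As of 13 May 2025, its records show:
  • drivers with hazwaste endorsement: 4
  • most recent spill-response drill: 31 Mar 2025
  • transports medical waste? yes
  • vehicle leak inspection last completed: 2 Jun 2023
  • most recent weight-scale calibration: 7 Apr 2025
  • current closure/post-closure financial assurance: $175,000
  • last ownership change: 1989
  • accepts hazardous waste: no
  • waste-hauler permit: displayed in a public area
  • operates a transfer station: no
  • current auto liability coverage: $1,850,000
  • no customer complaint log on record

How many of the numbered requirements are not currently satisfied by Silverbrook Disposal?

4

1. condition 'transports medical waste' holds; drivers with hazwaste endorsement 4 ≥ 2 → met
2. spill-response drill 43 days ago vs limit 60 → met
3. waste-hauler permit present → met
4. auto liability coverage $1,850,000 < $1,875,000 → not met
5. condition 'accepts hazardous waste' does not hold → requirement n/a → met
6. customer complaint log absent → not met
7. weight-scale calibration 36 days ago vs limit 30 → not met
8. condition 'operates a transfer station' does not hold → requirement n/a → met
9. vehicle leak inspection 711 days ago vs limit 730 → met
10. closure/post-closure financial assurance $175,000 < $225,000 → not met
Not met: 4 of 10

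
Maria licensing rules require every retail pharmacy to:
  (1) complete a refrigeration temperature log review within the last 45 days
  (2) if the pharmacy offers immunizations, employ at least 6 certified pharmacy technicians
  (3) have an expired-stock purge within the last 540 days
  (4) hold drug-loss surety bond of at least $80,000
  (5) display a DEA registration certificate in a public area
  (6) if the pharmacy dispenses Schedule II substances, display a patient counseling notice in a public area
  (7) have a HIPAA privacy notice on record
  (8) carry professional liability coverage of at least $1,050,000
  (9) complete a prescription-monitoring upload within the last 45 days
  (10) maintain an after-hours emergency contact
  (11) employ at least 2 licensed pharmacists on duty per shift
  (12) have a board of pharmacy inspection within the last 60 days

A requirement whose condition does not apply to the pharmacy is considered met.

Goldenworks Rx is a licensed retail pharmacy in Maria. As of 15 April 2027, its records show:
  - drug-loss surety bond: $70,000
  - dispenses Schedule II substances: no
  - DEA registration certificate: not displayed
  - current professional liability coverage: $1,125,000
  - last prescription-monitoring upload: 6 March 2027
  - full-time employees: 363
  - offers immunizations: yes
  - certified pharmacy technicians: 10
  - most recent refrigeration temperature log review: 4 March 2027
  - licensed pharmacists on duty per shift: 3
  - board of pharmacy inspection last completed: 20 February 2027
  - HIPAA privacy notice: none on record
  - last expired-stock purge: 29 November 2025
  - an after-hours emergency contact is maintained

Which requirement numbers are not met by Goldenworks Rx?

4, 5, 7

1. refrigeration temperature log review 42 days ago vs limit 45 → met
2. condition 'offers immunizations' holds; certified pharmacy technicians 10 ≥ 6 → met
3. expired-stock purge 502 days ago vs limit 540 → met
4. drug-loss surety bond $70,000 < $80,000 → not met
5. DEA registration certificate absent → not met
6. condition 'dispenses Schedule II substances' does not hold → requirement n/a → met
7. HIPAA privacy notice absent → not met
8. professional liability coverage $1,125,000 ≥ $1,050,000 → met
9. prescription-monitoring upload 40 days ago vs limit 45 → met
10. after-hours emergency contact present → met
11. licensed pharmacists on duty per shift 3 ≥ 2 → met
12. board of pharmacy inspection 54 days ago vs limit 60 → met
Not met: 4, 5, 7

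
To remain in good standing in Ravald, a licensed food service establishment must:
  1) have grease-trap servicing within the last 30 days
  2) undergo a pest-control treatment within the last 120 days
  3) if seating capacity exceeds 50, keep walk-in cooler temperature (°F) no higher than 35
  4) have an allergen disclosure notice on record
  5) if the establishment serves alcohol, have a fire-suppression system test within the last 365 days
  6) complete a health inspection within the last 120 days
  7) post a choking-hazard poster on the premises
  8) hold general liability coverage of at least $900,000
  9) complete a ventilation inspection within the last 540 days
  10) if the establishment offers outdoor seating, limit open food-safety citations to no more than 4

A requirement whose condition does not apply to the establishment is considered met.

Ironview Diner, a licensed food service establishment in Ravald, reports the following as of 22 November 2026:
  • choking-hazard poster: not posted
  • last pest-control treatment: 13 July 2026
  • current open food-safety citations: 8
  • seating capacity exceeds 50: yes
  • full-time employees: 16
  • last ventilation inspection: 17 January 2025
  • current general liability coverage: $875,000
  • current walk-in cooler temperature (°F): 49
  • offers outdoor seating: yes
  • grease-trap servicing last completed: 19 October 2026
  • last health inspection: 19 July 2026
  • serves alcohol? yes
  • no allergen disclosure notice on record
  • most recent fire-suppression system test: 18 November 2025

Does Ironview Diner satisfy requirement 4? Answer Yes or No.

No

4. allergen disclosure notice absent → not met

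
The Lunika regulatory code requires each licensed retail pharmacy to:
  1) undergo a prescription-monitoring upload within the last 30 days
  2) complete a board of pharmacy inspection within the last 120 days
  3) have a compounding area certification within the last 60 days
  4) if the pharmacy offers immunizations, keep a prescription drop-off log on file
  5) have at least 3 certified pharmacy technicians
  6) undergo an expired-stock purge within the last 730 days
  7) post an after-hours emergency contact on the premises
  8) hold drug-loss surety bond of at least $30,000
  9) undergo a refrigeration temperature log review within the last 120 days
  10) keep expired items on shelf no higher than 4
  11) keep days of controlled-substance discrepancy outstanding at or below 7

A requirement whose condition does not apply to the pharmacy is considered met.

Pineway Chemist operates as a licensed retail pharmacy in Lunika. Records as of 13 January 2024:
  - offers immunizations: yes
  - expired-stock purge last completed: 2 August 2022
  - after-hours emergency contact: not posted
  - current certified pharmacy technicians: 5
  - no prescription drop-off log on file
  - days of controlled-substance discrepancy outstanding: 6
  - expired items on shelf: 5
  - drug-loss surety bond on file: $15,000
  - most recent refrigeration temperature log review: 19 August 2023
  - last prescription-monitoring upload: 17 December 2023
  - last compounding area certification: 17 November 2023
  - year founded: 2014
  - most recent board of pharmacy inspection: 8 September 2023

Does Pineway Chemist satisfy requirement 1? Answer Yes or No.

Yes

1. prescription-monitoring upload 27 days ago vs limit 30 → met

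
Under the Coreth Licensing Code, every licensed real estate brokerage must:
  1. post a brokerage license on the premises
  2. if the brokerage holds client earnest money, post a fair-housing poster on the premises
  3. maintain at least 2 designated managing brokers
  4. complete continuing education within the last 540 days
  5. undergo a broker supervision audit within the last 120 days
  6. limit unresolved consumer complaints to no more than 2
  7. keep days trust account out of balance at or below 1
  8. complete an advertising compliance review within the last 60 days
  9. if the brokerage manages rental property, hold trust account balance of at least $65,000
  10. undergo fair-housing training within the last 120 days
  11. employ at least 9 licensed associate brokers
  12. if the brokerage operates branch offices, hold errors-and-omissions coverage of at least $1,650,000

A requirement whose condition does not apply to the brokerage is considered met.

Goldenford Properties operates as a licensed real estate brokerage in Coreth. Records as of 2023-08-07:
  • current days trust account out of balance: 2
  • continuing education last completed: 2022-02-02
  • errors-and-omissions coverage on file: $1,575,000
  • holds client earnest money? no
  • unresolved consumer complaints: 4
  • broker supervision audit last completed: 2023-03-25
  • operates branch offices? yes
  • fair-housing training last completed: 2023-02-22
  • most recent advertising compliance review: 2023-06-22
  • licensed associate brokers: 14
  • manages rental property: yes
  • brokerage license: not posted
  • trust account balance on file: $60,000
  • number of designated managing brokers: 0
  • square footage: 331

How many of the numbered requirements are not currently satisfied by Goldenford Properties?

1. brokerage license absent → not met
2. condition 'holds client earnest money' does not hold → requirement n/a → met
3. designated managing brokers 0 < 2 → not met
4. continuing education 551 days ago vs limit 540 → not met
5. broker supervision audit 135 days ago vs limit 120 → not met
6. unresolved consumer complaints 4 > 2 → not met
7. days trust account out of balance 2 > 1 → not met
8. advertising compliance review 46 days ago vs limit 60 → met
9. condition 'manages rental property' holds; trust account balance $60,000 < $65,000 → not met
10. fair-housing training 166 days ago vs limit 120 → not met
11. licensed associate brokers 14 ≥ 9 → met
12. condition 'operates branch offices' holds; errors-and-omissions coverage $1,575,000 < $1,650,000 → not met
Not met: 9 of 12

9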